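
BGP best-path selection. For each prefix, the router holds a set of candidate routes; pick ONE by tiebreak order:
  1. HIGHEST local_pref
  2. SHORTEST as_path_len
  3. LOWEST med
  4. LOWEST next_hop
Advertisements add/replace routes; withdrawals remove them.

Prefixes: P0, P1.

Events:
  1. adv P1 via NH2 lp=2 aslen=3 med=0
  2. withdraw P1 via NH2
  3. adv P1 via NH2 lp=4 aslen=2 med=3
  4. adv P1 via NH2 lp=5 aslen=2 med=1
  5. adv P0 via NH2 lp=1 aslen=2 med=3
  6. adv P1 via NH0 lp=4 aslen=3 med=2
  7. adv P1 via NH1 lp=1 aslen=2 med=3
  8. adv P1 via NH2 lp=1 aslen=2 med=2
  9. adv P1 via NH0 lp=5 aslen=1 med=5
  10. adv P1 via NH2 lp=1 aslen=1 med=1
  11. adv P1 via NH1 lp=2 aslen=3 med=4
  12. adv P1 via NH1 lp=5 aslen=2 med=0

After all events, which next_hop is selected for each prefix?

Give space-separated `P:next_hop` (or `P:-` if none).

Op 1: best P0=- P1=NH2
Op 2: best P0=- P1=-
Op 3: best P0=- P1=NH2
Op 4: best P0=- P1=NH2
Op 5: best P0=NH2 P1=NH2
Op 6: best P0=NH2 P1=NH2
Op 7: best P0=NH2 P1=NH2
Op 8: best P0=NH2 P1=NH0
Op 9: best P0=NH2 P1=NH0
Op 10: best P0=NH2 P1=NH0
Op 11: best P0=NH2 P1=NH0
Op 12: best P0=NH2 P1=NH0

Answer: P0:NH2 P1:NH0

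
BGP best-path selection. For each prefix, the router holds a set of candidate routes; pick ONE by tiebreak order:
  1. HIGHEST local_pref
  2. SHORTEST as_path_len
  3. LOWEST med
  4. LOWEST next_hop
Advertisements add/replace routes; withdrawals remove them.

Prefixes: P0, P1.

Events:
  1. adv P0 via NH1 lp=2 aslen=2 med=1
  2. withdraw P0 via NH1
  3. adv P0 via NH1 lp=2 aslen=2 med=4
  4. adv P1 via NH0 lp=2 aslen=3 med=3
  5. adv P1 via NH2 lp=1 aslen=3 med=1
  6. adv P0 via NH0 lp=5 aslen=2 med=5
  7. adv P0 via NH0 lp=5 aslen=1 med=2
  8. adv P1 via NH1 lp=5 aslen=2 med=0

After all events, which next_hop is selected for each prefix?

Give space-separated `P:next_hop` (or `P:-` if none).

Answer: P0:NH0 P1:NH1

Derivation:
Op 1: best P0=NH1 P1=-
Op 2: best P0=- P1=-
Op 3: best P0=NH1 P1=-
Op 4: best P0=NH1 P1=NH0
Op 5: best P0=NH1 P1=NH0
Op 6: best P0=NH0 P1=NH0
Op 7: best P0=NH0 P1=NH0
Op 8: best P0=NH0 P1=NH1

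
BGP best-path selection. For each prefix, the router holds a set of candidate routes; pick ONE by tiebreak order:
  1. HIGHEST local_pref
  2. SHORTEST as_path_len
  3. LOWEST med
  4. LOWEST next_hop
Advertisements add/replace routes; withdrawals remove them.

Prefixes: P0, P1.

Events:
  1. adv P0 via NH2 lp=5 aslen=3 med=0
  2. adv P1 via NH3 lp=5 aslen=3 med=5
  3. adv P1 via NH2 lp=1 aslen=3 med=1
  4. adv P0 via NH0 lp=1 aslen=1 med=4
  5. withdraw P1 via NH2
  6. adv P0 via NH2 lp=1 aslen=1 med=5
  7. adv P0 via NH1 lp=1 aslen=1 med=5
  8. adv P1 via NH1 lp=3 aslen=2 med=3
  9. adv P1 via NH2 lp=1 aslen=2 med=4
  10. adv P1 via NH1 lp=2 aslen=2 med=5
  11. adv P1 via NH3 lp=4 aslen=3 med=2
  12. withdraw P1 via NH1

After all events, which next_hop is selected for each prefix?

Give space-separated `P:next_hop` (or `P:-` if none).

Op 1: best P0=NH2 P1=-
Op 2: best P0=NH2 P1=NH3
Op 3: best P0=NH2 P1=NH3
Op 4: best P0=NH2 P1=NH3
Op 5: best P0=NH2 P1=NH3
Op 6: best P0=NH0 P1=NH3
Op 7: best P0=NH0 P1=NH3
Op 8: best P0=NH0 P1=NH3
Op 9: best P0=NH0 P1=NH3
Op 10: best P0=NH0 P1=NH3
Op 11: best P0=NH0 P1=NH3
Op 12: best P0=NH0 P1=NH3

Answer: P0:NH0 P1:NH3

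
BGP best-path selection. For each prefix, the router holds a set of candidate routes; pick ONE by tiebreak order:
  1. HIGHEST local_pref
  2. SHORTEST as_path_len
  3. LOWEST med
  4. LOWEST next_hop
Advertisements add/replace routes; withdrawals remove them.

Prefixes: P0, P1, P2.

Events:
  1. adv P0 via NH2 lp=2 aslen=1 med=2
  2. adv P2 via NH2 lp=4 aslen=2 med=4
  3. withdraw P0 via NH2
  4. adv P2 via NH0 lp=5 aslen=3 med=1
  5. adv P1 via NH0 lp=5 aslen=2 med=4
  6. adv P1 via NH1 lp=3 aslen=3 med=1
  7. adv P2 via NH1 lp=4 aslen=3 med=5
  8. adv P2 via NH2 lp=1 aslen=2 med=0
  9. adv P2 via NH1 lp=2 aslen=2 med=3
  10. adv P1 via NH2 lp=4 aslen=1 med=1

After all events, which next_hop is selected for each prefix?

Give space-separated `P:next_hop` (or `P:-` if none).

Op 1: best P0=NH2 P1=- P2=-
Op 2: best P0=NH2 P1=- P2=NH2
Op 3: best P0=- P1=- P2=NH2
Op 4: best P0=- P1=- P2=NH0
Op 5: best P0=- P1=NH0 P2=NH0
Op 6: best P0=- P1=NH0 P2=NH0
Op 7: best P0=- P1=NH0 P2=NH0
Op 8: best P0=- P1=NH0 P2=NH0
Op 9: best P0=- P1=NH0 P2=NH0
Op 10: best P0=- P1=NH0 P2=NH0

Answer: P0:- P1:NH0 P2:NH0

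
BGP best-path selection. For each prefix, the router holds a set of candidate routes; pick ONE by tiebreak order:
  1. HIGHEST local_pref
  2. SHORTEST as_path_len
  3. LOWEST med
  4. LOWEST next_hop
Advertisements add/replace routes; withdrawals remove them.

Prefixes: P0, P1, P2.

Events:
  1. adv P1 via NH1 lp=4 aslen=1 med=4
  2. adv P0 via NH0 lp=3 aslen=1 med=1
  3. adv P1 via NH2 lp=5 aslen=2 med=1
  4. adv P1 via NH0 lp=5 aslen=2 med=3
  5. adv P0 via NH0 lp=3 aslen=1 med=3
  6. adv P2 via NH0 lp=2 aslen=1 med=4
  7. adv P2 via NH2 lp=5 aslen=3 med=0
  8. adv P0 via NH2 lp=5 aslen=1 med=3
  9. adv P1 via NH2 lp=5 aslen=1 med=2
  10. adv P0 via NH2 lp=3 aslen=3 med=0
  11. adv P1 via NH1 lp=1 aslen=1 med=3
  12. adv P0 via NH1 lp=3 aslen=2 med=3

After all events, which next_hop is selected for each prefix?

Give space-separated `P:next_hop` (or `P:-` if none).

Op 1: best P0=- P1=NH1 P2=-
Op 2: best P0=NH0 P1=NH1 P2=-
Op 3: best P0=NH0 P1=NH2 P2=-
Op 4: best P0=NH0 P1=NH2 P2=-
Op 5: best P0=NH0 P1=NH2 P2=-
Op 6: best P0=NH0 P1=NH2 P2=NH0
Op 7: best P0=NH0 P1=NH2 P2=NH2
Op 8: best P0=NH2 P1=NH2 P2=NH2
Op 9: best P0=NH2 P1=NH2 P2=NH2
Op 10: best P0=NH0 P1=NH2 P2=NH2
Op 11: best P0=NH0 P1=NH2 P2=NH2
Op 12: best P0=NH0 P1=NH2 P2=NH2

Answer: P0:NH0 P1:NH2 P2:NH2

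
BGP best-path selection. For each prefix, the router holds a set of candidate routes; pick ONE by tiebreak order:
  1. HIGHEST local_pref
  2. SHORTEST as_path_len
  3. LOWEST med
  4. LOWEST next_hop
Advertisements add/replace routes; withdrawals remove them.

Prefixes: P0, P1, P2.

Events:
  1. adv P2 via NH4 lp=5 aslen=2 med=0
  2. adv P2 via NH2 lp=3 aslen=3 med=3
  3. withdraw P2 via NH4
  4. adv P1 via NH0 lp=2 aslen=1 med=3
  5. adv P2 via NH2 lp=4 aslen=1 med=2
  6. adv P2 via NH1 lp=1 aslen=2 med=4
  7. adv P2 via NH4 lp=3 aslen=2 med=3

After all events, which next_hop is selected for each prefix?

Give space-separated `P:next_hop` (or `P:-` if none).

Answer: P0:- P1:NH0 P2:NH2

Derivation:
Op 1: best P0=- P1=- P2=NH4
Op 2: best P0=- P1=- P2=NH4
Op 3: best P0=- P1=- P2=NH2
Op 4: best P0=- P1=NH0 P2=NH2
Op 5: best P0=- P1=NH0 P2=NH2
Op 6: best P0=- P1=NH0 P2=NH2
Op 7: best P0=- P1=NH0 P2=NH2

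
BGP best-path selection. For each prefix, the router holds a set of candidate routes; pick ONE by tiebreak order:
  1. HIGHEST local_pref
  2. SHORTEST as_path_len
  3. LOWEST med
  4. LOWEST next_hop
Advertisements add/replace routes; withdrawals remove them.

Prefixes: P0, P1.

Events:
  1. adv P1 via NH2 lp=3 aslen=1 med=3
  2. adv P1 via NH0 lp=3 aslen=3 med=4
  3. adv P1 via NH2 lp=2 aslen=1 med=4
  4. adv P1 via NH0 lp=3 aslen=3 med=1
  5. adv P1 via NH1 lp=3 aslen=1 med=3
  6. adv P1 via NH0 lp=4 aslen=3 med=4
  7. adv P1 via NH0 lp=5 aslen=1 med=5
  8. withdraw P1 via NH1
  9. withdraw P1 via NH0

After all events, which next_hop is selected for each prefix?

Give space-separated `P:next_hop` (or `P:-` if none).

Answer: P0:- P1:NH2

Derivation:
Op 1: best P0=- P1=NH2
Op 2: best P0=- P1=NH2
Op 3: best P0=- P1=NH0
Op 4: best P0=- P1=NH0
Op 5: best P0=- P1=NH1
Op 6: best P0=- P1=NH0
Op 7: best P0=- P1=NH0
Op 8: best P0=- P1=NH0
Op 9: best P0=- P1=NH2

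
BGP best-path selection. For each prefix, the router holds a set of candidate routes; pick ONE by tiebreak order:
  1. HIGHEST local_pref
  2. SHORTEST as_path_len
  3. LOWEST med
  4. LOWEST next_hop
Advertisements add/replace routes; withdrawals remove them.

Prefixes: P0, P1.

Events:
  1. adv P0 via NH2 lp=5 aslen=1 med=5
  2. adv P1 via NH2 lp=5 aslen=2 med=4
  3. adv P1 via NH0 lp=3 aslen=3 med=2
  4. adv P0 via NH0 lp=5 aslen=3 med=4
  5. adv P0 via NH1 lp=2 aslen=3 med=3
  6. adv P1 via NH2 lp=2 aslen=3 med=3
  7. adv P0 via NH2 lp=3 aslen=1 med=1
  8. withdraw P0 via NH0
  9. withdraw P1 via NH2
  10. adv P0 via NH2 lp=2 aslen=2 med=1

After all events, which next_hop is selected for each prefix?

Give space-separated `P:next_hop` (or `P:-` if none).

Answer: P0:NH2 P1:NH0

Derivation:
Op 1: best P0=NH2 P1=-
Op 2: best P0=NH2 P1=NH2
Op 3: best P0=NH2 P1=NH2
Op 4: best P0=NH2 P1=NH2
Op 5: best P0=NH2 P1=NH2
Op 6: best P0=NH2 P1=NH0
Op 7: best P0=NH0 P1=NH0
Op 8: best P0=NH2 P1=NH0
Op 9: best P0=NH2 P1=NH0
Op 10: best P0=NH2 P1=NH0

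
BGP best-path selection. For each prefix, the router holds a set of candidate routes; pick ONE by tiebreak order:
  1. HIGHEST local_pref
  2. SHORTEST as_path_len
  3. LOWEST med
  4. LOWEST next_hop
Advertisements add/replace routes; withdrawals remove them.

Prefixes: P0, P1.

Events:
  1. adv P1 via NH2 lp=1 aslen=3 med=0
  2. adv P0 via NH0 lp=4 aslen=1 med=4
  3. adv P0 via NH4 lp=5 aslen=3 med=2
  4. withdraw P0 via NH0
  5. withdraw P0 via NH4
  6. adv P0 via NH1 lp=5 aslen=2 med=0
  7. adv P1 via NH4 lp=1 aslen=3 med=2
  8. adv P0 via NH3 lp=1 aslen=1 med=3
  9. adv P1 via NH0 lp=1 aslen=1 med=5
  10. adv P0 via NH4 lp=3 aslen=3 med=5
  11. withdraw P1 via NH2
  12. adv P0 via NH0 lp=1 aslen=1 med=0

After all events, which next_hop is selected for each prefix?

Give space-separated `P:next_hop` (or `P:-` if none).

Answer: P0:NH1 P1:NH0

Derivation:
Op 1: best P0=- P1=NH2
Op 2: best P0=NH0 P1=NH2
Op 3: best P0=NH4 P1=NH2
Op 4: best P0=NH4 P1=NH2
Op 5: best P0=- P1=NH2
Op 6: best P0=NH1 P1=NH2
Op 7: best P0=NH1 P1=NH2
Op 8: best P0=NH1 P1=NH2
Op 9: best P0=NH1 P1=NH0
Op 10: best P0=NH1 P1=NH0
Op 11: best P0=NH1 P1=NH0
Op 12: best P0=NH1 P1=NH0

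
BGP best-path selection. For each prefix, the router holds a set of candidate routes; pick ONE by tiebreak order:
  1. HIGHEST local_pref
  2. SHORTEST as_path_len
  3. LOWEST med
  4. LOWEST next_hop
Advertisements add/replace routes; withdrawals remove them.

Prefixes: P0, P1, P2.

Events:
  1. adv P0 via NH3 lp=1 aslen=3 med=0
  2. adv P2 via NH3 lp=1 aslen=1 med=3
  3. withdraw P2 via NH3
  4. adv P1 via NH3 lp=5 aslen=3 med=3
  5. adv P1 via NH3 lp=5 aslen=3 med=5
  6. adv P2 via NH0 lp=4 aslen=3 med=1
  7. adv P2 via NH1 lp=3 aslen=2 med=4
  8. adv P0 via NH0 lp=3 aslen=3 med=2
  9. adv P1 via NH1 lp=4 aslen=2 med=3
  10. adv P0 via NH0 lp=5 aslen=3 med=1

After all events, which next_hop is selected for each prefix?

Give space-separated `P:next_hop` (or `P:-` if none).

Answer: P0:NH0 P1:NH3 P2:NH0

Derivation:
Op 1: best P0=NH3 P1=- P2=-
Op 2: best P0=NH3 P1=- P2=NH3
Op 3: best P0=NH3 P1=- P2=-
Op 4: best P0=NH3 P1=NH3 P2=-
Op 5: best P0=NH3 P1=NH3 P2=-
Op 6: best P0=NH3 P1=NH3 P2=NH0
Op 7: best P0=NH3 P1=NH3 P2=NH0
Op 8: best P0=NH0 P1=NH3 P2=NH0
Op 9: best P0=NH0 P1=NH3 P2=NH0
Op 10: best P0=NH0 P1=NH3 P2=NH0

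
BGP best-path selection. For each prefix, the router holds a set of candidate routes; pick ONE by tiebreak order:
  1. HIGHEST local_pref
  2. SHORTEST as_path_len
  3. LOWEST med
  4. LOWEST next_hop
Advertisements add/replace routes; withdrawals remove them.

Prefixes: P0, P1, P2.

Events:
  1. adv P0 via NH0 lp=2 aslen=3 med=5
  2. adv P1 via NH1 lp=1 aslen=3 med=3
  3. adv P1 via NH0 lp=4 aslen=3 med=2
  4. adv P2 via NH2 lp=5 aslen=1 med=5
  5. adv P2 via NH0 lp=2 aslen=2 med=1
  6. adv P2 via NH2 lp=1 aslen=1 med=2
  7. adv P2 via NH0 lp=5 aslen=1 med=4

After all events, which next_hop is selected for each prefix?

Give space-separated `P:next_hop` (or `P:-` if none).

Answer: P0:NH0 P1:NH0 P2:NH0

Derivation:
Op 1: best P0=NH0 P1=- P2=-
Op 2: best P0=NH0 P1=NH1 P2=-
Op 3: best P0=NH0 P1=NH0 P2=-
Op 4: best P0=NH0 P1=NH0 P2=NH2
Op 5: best P0=NH0 P1=NH0 P2=NH2
Op 6: best P0=NH0 P1=NH0 P2=NH0
Op 7: best P0=NH0 P1=NH0 P2=NH0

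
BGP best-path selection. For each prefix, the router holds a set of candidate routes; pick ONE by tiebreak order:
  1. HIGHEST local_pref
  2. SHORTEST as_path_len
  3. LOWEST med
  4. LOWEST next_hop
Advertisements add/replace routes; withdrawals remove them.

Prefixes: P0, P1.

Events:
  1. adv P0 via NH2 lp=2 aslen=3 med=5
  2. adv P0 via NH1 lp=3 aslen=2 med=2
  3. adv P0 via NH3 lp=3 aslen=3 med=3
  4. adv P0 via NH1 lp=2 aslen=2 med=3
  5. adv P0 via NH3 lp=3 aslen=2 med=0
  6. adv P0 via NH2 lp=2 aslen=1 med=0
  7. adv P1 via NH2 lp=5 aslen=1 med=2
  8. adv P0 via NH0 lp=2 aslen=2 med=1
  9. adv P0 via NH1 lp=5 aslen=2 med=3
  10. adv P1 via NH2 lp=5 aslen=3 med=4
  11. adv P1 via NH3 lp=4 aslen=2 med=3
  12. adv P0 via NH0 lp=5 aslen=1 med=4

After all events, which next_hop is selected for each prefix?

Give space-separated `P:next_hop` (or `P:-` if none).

Answer: P0:NH0 P1:NH2

Derivation:
Op 1: best P0=NH2 P1=-
Op 2: best P0=NH1 P1=-
Op 3: best P0=NH1 P1=-
Op 4: best P0=NH3 P1=-
Op 5: best P0=NH3 P1=-
Op 6: best P0=NH3 P1=-
Op 7: best P0=NH3 P1=NH2
Op 8: best P0=NH3 P1=NH2
Op 9: best P0=NH1 P1=NH2
Op 10: best P0=NH1 P1=NH2
Op 11: best P0=NH1 P1=NH2
Op 12: best P0=NH0 P1=NH2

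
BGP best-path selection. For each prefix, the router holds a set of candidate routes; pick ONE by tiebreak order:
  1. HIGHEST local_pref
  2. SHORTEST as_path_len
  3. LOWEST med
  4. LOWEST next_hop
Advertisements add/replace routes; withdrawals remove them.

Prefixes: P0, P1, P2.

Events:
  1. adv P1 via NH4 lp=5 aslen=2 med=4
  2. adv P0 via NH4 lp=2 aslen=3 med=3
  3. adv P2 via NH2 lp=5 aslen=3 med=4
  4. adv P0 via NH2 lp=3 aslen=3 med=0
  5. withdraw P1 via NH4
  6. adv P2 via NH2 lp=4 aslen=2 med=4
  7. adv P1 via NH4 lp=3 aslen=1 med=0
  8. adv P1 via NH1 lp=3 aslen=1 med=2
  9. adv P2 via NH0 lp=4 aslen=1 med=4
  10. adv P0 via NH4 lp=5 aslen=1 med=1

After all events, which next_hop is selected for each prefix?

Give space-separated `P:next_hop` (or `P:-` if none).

Answer: P0:NH4 P1:NH4 P2:NH0

Derivation:
Op 1: best P0=- P1=NH4 P2=-
Op 2: best P0=NH4 P1=NH4 P2=-
Op 3: best P0=NH4 P1=NH4 P2=NH2
Op 4: best P0=NH2 P1=NH4 P2=NH2
Op 5: best P0=NH2 P1=- P2=NH2
Op 6: best P0=NH2 P1=- P2=NH2
Op 7: best P0=NH2 P1=NH4 P2=NH2
Op 8: best P0=NH2 P1=NH4 P2=NH2
Op 9: best P0=NH2 P1=NH4 P2=NH0
Op 10: best P0=NH4 P1=NH4 P2=NH0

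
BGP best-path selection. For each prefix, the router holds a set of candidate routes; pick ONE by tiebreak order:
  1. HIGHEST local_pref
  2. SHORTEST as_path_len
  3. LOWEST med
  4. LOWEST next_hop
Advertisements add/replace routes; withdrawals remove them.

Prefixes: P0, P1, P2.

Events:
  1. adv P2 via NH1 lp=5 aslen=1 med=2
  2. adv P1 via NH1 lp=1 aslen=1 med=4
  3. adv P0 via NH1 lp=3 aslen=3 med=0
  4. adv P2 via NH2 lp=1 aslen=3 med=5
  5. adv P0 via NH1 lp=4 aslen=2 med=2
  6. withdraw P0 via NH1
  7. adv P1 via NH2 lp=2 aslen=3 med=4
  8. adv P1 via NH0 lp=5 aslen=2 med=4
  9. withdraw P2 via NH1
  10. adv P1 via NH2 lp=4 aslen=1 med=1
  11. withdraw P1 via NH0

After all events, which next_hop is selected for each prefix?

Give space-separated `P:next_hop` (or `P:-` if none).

Answer: P0:- P1:NH2 P2:NH2

Derivation:
Op 1: best P0=- P1=- P2=NH1
Op 2: best P0=- P1=NH1 P2=NH1
Op 3: best P0=NH1 P1=NH1 P2=NH1
Op 4: best P0=NH1 P1=NH1 P2=NH1
Op 5: best P0=NH1 P1=NH1 P2=NH1
Op 6: best P0=- P1=NH1 P2=NH1
Op 7: best P0=- P1=NH2 P2=NH1
Op 8: best P0=- P1=NH0 P2=NH1
Op 9: best P0=- P1=NH0 P2=NH2
Op 10: best P0=- P1=NH0 P2=NH2
Op 11: best P0=- P1=NH2 P2=NH2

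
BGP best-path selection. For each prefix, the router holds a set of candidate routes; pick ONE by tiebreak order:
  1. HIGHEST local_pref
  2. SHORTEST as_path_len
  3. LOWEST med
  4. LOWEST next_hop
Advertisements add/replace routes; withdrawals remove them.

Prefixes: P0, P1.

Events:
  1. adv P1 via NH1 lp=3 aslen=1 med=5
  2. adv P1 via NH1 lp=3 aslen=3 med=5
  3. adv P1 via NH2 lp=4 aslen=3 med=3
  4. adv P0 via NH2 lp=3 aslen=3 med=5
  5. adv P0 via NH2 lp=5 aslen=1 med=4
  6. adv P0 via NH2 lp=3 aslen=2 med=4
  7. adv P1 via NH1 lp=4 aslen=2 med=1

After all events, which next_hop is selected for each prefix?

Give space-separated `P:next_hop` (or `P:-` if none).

Op 1: best P0=- P1=NH1
Op 2: best P0=- P1=NH1
Op 3: best P0=- P1=NH2
Op 4: best P0=NH2 P1=NH2
Op 5: best P0=NH2 P1=NH2
Op 6: best P0=NH2 P1=NH2
Op 7: best P0=NH2 P1=NH1

Answer: P0:NH2 P1:NH1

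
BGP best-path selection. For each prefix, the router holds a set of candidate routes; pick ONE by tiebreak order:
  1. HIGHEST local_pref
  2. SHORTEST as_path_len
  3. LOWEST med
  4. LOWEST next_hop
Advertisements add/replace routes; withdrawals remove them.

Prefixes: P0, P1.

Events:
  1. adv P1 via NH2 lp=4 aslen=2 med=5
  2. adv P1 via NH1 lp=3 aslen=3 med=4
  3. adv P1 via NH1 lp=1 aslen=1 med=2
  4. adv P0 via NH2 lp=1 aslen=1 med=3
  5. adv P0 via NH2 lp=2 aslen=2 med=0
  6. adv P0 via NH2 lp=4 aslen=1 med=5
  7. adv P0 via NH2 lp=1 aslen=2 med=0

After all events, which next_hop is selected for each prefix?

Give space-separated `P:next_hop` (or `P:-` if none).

Answer: P0:NH2 P1:NH2

Derivation:
Op 1: best P0=- P1=NH2
Op 2: best P0=- P1=NH2
Op 3: best P0=- P1=NH2
Op 4: best P0=NH2 P1=NH2
Op 5: best P0=NH2 P1=NH2
Op 6: best P0=NH2 P1=NH2
Op 7: best P0=NH2 P1=NH2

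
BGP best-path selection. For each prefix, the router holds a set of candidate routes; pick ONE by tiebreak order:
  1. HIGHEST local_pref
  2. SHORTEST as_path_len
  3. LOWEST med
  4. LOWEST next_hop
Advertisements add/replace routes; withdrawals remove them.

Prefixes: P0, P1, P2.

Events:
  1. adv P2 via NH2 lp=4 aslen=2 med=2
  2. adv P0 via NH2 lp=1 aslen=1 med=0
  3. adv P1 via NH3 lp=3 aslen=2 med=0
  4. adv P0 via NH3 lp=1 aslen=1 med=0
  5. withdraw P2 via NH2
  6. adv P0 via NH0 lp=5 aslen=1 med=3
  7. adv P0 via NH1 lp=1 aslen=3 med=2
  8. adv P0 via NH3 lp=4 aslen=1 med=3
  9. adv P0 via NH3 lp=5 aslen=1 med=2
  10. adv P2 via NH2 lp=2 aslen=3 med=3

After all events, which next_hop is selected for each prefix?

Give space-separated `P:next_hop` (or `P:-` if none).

Answer: P0:NH3 P1:NH3 P2:NH2

Derivation:
Op 1: best P0=- P1=- P2=NH2
Op 2: best P0=NH2 P1=- P2=NH2
Op 3: best P0=NH2 P1=NH3 P2=NH2
Op 4: best P0=NH2 P1=NH3 P2=NH2
Op 5: best P0=NH2 P1=NH3 P2=-
Op 6: best P0=NH0 P1=NH3 P2=-
Op 7: best P0=NH0 P1=NH3 P2=-
Op 8: best P0=NH0 P1=NH3 P2=-
Op 9: best P0=NH3 P1=NH3 P2=-
Op 10: best P0=NH3 P1=NH3 P2=NH2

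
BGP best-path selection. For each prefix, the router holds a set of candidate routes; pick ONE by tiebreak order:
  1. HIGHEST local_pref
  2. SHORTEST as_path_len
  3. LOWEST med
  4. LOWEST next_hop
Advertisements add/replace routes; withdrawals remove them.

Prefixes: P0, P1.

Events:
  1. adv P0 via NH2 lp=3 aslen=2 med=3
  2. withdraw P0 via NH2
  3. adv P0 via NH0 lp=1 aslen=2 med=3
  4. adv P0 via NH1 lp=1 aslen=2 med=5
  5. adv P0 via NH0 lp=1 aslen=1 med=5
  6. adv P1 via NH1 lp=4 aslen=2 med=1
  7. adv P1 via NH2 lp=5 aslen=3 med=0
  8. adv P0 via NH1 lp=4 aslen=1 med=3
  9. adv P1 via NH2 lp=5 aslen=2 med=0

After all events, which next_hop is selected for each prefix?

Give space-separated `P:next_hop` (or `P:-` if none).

Op 1: best P0=NH2 P1=-
Op 2: best P0=- P1=-
Op 3: best P0=NH0 P1=-
Op 4: best P0=NH0 P1=-
Op 5: best P0=NH0 P1=-
Op 6: best P0=NH0 P1=NH1
Op 7: best P0=NH0 P1=NH2
Op 8: best P0=NH1 P1=NH2
Op 9: best P0=NH1 P1=NH2

Answer: P0:NH1 P1:NH2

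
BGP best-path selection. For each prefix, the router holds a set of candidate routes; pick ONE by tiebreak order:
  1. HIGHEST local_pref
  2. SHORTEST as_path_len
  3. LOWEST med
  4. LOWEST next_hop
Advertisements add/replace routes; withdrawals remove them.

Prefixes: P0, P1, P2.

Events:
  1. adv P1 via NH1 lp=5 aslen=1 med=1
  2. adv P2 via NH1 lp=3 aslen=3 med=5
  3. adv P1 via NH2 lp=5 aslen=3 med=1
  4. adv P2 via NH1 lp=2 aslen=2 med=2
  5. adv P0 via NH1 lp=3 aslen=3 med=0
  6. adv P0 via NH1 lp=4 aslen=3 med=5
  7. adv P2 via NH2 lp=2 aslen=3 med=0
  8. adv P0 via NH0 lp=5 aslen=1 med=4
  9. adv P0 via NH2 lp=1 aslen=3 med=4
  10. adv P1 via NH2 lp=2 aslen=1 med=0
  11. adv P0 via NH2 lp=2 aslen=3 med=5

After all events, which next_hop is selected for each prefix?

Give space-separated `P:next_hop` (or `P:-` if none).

Answer: P0:NH0 P1:NH1 P2:NH1

Derivation:
Op 1: best P0=- P1=NH1 P2=-
Op 2: best P0=- P1=NH1 P2=NH1
Op 3: best P0=- P1=NH1 P2=NH1
Op 4: best P0=- P1=NH1 P2=NH1
Op 5: best P0=NH1 P1=NH1 P2=NH1
Op 6: best P0=NH1 P1=NH1 P2=NH1
Op 7: best P0=NH1 P1=NH1 P2=NH1
Op 8: best P0=NH0 P1=NH1 P2=NH1
Op 9: best P0=NH0 P1=NH1 P2=NH1
Op 10: best P0=NH0 P1=NH1 P2=NH1
Op 11: best P0=NH0 P1=NH1 P2=NH1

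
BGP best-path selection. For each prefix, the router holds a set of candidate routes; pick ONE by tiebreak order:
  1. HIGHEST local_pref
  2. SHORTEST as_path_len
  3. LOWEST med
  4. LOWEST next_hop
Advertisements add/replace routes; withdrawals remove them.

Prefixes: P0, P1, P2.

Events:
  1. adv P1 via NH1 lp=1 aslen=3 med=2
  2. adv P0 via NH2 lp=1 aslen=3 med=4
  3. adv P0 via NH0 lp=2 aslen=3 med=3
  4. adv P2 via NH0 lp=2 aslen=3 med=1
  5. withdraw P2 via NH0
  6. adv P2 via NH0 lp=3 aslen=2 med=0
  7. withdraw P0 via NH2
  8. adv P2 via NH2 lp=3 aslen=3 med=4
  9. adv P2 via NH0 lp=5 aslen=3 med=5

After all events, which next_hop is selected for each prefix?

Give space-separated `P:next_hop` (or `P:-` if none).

Answer: P0:NH0 P1:NH1 P2:NH0

Derivation:
Op 1: best P0=- P1=NH1 P2=-
Op 2: best P0=NH2 P1=NH1 P2=-
Op 3: best P0=NH0 P1=NH1 P2=-
Op 4: best P0=NH0 P1=NH1 P2=NH0
Op 5: best P0=NH0 P1=NH1 P2=-
Op 6: best P0=NH0 P1=NH1 P2=NH0
Op 7: best P0=NH0 P1=NH1 P2=NH0
Op 8: best P0=NH0 P1=NH1 P2=NH0
Op 9: best P0=NH0 P1=NH1 P2=NH0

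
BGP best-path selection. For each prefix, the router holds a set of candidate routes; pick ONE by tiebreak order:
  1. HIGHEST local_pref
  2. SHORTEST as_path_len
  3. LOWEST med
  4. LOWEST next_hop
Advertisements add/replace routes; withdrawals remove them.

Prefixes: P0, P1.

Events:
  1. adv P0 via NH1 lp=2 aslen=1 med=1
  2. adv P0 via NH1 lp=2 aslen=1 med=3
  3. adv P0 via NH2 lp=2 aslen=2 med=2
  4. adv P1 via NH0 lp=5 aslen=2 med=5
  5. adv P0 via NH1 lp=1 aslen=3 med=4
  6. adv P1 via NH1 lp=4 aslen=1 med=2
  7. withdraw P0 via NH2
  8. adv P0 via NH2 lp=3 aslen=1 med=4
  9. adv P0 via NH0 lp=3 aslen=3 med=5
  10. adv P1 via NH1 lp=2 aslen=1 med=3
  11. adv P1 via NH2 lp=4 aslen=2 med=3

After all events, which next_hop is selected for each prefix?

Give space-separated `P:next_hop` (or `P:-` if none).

Answer: P0:NH2 P1:NH0

Derivation:
Op 1: best P0=NH1 P1=-
Op 2: best P0=NH1 P1=-
Op 3: best P0=NH1 P1=-
Op 4: best P0=NH1 P1=NH0
Op 5: best P0=NH2 P1=NH0
Op 6: best P0=NH2 P1=NH0
Op 7: best P0=NH1 P1=NH0
Op 8: best P0=NH2 P1=NH0
Op 9: best P0=NH2 P1=NH0
Op 10: best P0=NH2 P1=NH0
Op 11: best P0=NH2 P1=NH0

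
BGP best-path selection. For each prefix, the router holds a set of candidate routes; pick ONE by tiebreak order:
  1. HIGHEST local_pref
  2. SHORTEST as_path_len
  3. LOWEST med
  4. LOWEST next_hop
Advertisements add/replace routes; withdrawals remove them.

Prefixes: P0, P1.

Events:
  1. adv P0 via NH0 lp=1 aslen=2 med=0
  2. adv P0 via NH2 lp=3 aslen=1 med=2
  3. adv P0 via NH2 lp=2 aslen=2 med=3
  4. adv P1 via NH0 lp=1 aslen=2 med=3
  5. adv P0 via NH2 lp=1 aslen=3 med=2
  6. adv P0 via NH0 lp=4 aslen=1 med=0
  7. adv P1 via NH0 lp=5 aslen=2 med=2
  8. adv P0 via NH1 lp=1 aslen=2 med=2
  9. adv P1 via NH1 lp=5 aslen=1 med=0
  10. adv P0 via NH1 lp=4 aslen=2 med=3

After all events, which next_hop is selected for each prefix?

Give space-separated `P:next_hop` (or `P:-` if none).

Answer: P0:NH0 P1:NH1

Derivation:
Op 1: best P0=NH0 P1=-
Op 2: best P0=NH2 P1=-
Op 3: best P0=NH2 P1=-
Op 4: best P0=NH2 P1=NH0
Op 5: best P0=NH0 P1=NH0
Op 6: best P0=NH0 P1=NH0
Op 7: best P0=NH0 P1=NH0
Op 8: best P0=NH0 P1=NH0
Op 9: best P0=NH0 P1=NH1
Op 10: best P0=NH0 P1=NH1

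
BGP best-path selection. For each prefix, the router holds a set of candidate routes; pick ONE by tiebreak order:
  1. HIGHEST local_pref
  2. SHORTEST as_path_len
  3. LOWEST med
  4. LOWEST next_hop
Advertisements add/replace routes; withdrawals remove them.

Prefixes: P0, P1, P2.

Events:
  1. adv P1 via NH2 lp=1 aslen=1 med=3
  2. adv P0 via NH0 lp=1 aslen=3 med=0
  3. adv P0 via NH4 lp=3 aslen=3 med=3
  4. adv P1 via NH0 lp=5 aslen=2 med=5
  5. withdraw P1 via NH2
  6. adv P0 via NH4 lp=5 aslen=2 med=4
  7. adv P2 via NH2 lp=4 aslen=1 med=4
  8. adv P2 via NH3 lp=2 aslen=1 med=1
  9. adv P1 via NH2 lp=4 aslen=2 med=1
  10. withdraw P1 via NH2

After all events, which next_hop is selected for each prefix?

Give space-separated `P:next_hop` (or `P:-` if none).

Answer: P0:NH4 P1:NH0 P2:NH2

Derivation:
Op 1: best P0=- P1=NH2 P2=-
Op 2: best P0=NH0 P1=NH2 P2=-
Op 3: best P0=NH4 P1=NH2 P2=-
Op 4: best P0=NH4 P1=NH0 P2=-
Op 5: best P0=NH4 P1=NH0 P2=-
Op 6: best P0=NH4 P1=NH0 P2=-
Op 7: best P0=NH4 P1=NH0 P2=NH2
Op 8: best P0=NH4 P1=NH0 P2=NH2
Op 9: best P0=NH4 P1=NH0 P2=NH2
Op 10: best P0=NH4 P1=NH0 P2=NH2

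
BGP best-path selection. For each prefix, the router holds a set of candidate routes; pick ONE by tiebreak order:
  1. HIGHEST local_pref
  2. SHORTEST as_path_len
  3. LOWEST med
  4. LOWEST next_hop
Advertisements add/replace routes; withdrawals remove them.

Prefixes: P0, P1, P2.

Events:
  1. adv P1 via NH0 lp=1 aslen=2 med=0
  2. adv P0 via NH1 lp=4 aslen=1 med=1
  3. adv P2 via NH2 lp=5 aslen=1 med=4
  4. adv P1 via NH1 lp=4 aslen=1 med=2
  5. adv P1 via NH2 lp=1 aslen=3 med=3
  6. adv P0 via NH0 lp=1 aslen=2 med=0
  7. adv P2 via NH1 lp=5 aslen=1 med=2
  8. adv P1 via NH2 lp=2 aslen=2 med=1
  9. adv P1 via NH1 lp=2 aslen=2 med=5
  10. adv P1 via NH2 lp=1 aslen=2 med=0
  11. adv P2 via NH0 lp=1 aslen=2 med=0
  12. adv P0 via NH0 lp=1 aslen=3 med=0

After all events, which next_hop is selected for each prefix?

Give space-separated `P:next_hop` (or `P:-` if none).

Answer: P0:NH1 P1:NH1 P2:NH1

Derivation:
Op 1: best P0=- P1=NH0 P2=-
Op 2: best P0=NH1 P1=NH0 P2=-
Op 3: best P0=NH1 P1=NH0 P2=NH2
Op 4: best P0=NH1 P1=NH1 P2=NH2
Op 5: best P0=NH1 P1=NH1 P2=NH2
Op 6: best P0=NH1 P1=NH1 P2=NH2
Op 7: best P0=NH1 P1=NH1 P2=NH1
Op 8: best P0=NH1 P1=NH1 P2=NH1
Op 9: best P0=NH1 P1=NH2 P2=NH1
Op 10: best P0=NH1 P1=NH1 P2=NH1
Op 11: best P0=NH1 P1=NH1 P2=NH1
Op 12: best P0=NH1 P1=NH1 P2=NH1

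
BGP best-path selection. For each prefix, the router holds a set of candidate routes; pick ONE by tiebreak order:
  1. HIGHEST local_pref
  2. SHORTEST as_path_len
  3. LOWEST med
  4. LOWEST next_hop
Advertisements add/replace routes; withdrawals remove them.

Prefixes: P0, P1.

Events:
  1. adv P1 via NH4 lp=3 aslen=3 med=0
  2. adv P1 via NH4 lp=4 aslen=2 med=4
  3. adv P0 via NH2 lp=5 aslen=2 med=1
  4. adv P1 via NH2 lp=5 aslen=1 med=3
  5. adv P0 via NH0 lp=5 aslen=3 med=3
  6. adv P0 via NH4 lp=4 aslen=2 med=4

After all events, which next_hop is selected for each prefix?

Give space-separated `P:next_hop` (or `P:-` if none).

Op 1: best P0=- P1=NH4
Op 2: best P0=- P1=NH4
Op 3: best P0=NH2 P1=NH4
Op 4: best P0=NH2 P1=NH2
Op 5: best P0=NH2 P1=NH2
Op 6: best P0=NH2 P1=NH2

Answer: P0:NH2 P1:NH2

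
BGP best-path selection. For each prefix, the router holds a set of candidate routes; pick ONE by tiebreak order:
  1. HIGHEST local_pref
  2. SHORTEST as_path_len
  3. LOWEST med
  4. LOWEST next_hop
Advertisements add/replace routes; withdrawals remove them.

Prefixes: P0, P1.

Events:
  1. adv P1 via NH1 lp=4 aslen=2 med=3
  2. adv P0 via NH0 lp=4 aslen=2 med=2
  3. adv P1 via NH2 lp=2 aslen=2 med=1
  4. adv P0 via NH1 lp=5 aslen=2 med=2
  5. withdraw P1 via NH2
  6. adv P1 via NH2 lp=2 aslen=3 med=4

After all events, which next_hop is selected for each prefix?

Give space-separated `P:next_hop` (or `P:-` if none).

Answer: P0:NH1 P1:NH1

Derivation:
Op 1: best P0=- P1=NH1
Op 2: best P0=NH0 P1=NH1
Op 3: best P0=NH0 P1=NH1
Op 4: best P0=NH1 P1=NH1
Op 5: best P0=NH1 P1=NH1
Op 6: best P0=NH1 P1=NH1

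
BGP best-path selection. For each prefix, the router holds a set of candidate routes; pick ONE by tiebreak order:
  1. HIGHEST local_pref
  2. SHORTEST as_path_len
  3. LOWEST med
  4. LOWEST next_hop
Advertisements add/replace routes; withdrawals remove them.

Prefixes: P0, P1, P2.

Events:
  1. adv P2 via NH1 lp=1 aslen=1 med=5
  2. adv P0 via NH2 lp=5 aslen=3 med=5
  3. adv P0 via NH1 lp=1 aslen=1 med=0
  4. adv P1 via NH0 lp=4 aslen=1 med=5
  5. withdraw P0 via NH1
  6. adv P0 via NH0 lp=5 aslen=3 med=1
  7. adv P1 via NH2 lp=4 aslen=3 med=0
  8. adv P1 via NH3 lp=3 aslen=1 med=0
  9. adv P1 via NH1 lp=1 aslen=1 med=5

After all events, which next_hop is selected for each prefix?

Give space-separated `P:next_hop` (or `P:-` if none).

Op 1: best P0=- P1=- P2=NH1
Op 2: best P0=NH2 P1=- P2=NH1
Op 3: best P0=NH2 P1=- P2=NH1
Op 4: best P0=NH2 P1=NH0 P2=NH1
Op 5: best P0=NH2 P1=NH0 P2=NH1
Op 6: best P0=NH0 P1=NH0 P2=NH1
Op 7: best P0=NH0 P1=NH0 P2=NH1
Op 8: best P0=NH0 P1=NH0 P2=NH1
Op 9: best P0=NH0 P1=NH0 P2=NH1

Answer: P0:NH0 P1:NH0 P2:NH1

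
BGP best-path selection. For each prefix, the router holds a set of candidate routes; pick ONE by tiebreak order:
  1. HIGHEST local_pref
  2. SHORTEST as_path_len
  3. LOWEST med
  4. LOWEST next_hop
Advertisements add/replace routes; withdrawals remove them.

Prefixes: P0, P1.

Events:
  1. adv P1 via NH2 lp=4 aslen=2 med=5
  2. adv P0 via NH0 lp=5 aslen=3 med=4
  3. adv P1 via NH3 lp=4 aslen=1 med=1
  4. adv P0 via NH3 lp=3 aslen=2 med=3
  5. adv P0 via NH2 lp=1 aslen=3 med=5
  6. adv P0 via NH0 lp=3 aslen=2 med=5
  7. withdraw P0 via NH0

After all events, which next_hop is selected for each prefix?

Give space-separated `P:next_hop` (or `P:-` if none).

Op 1: best P0=- P1=NH2
Op 2: best P0=NH0 P1=NH2
Op 3: best P0=NH0 P1=NH3
Op 4: best P0=NH0 P1=NH3
Op 5: best P0=NH0 P1=NH3
Op 6: best P0=NH3 P1=NH3
Op 7: best P0=NH3 P1=NH3

Answer: P0:NH3 P1:NH3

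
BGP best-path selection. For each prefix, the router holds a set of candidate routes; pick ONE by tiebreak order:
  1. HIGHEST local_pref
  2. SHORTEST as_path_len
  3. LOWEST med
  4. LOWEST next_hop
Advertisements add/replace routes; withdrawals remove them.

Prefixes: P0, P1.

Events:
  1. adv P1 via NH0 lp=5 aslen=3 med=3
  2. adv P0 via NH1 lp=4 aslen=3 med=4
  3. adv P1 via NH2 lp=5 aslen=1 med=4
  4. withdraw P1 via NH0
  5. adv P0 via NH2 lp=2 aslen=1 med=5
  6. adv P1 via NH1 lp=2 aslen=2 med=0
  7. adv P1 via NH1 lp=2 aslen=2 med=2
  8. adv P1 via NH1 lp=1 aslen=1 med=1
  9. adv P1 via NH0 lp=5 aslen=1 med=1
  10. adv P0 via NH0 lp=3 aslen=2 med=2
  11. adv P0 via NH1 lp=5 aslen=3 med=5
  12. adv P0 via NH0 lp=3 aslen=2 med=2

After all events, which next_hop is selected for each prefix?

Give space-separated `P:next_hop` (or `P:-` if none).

Answer: P0:NH1 P1:NH0

Derivation:
Op 1: best P0=- P1=NH0
Op 2: best P0=NH1 P1=NH0
Op 3: best P0=NH1 P1=NH2
Op 4: best P0=NH1 P1=NH2
Op 5: best P0=NH1 P1=NH2
Op 6: best P0=NH1 P1=NH2
Op 7: best P0=NH1 P1=NH2
Op 8: best P0=NH1 P1=NH2
Op 9: best P0=NH1 P1=NH0
Op 10: best P0=NH1 P1=NH0
Op 11: best P0=NH1 P1=NH0
Op 12: best P0=NH1 P1=NH0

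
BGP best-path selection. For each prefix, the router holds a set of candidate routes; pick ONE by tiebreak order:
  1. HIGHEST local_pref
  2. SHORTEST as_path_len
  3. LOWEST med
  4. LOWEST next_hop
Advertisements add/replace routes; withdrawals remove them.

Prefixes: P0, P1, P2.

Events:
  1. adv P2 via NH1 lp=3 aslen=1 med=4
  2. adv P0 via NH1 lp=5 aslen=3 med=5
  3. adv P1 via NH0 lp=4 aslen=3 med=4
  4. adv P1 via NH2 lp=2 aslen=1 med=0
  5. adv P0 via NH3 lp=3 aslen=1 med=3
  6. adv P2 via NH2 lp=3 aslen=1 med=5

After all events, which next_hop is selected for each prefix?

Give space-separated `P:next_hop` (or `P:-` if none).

Answer: P0:NH1 P1:NH0 P2:NH1

Derivation:
Op 1: best P0=- P1=- P2=NH1
Op 2: best P0=NH1 P1=- P2=NH1
Op 3: best P0=NH1 P1=NH0 P2=NH1
Op 4: best P0=NH1 P1=NH0 P2=NH1
Op 5: best P0=NH1 P1=NH0 P2=NH1
Op 6: best P0=NH1 P1=NH0 P2=NH1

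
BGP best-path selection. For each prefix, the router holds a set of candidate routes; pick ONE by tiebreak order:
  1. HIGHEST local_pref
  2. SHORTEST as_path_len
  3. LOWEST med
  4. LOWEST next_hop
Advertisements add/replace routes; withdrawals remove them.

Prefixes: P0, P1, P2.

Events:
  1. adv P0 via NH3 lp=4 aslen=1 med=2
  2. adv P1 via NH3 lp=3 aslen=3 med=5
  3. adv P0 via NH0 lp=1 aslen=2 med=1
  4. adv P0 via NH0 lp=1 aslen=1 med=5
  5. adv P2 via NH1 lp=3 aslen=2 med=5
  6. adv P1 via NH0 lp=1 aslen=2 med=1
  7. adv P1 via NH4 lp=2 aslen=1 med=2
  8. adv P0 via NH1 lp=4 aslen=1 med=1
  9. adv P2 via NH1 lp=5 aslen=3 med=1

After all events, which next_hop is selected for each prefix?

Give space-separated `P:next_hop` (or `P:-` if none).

Answer: P0:NH1 P1:NH3 P2:NH1

Derivation:
Op 1: best P0=NH3 P1=- P2=-
Op 2: best P0=NH3 P1=NH3 P2=-
Op 3: best P0=NH3 P1=NH3 P2=-
Op 4: best P0=NH3 P1=NH3 P2=-
Op 5: best P0=NH3 P1=NH3 P2=NH1
Op 6: best P0=NH3 P1=NH3 P2=NH1
Op 7: best P0=NH3 P1=NH3 P2=NH1
Op 8: best P0=NH1 P1=NH3 P2=NH1
Op 9: best P0=NH1 P1=NH3 P2=NH1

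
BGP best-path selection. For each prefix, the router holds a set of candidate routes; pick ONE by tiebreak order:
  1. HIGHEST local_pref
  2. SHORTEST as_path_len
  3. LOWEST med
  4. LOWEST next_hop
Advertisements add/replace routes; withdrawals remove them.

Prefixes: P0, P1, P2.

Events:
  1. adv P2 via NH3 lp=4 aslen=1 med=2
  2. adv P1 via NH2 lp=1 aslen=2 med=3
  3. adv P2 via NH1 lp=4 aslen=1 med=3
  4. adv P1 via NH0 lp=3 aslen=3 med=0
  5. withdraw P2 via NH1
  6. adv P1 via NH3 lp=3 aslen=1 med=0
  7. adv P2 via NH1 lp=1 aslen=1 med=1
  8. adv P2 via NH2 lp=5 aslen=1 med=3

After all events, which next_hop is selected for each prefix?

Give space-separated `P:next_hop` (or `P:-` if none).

Op 1: best P0=- P1=- P2=NH3
Op 2: best P0=- P1=NH2 P2=NH3
Op 3: best P0=- P1=NH2 P2=NH3
Op 4: best P0=- P1=NH0 P2=NH3
Op 5: best P0=- P1=NH0 P2=NH3
Op 6: best P0=- P1=NH3 P2=NH3
Op 7: best P0=- P1=NH3 P2=NH3
Op 8: best P0=- P1=NH3 P2=NH2

Answer: P0:- P1:NH3 P2:NH2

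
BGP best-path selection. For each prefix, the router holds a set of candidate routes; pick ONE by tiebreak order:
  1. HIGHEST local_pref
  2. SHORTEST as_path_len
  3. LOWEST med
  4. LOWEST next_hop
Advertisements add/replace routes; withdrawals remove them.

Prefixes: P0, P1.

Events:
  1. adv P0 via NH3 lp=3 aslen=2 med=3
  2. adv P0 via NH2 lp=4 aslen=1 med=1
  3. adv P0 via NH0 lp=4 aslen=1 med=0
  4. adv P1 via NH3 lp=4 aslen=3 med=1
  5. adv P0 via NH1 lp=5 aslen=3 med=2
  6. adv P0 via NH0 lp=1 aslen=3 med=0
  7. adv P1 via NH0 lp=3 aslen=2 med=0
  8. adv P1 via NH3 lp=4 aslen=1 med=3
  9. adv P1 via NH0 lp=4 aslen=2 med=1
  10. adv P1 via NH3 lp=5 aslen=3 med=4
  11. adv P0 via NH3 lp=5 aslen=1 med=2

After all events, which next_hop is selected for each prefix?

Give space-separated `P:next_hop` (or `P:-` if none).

Answer: P0:NH3 P1:NH3

Derivation:
Op 1: best P0=NH3 P1=-
Op 2: best P0=NH2 P1=-
Op 3: best P0=NH0 P1=-
Op 4: best P0=NH0 P1=NH3
Op 5: best P0=NH1 P1=NH3
Op 6: best P0=NH1 P1=NH3
Op 7: best P0=NH1 P1=NH3
Op 8: best P0=NH1 P1=NH3
Op 9: best P0=NH1 P1=NH3
Op 10: best P0=NH1 P1=NH3
Op 11: best P0=NH3 P1=NH3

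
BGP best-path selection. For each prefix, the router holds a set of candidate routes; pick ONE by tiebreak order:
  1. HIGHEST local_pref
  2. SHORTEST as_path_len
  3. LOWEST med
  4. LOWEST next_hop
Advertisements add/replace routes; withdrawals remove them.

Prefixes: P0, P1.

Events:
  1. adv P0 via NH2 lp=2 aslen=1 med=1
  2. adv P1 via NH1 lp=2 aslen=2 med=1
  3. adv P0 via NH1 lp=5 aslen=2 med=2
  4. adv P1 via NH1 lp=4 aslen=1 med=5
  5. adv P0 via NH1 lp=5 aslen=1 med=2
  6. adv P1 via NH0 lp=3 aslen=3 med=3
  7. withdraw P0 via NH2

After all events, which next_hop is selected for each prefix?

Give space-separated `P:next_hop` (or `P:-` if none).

Answer: P0:NH1 P1:NH1

Derivation:
Op 1: best P0=NH2 P1=-
Op 2: best P0=NH2 P1=NH1
Op 3: best P0=NH1 P1=NH1
Op 4: best P0=NH1 P1=NH1
Op 5: best P0=NH1 P1=NH1
Op 6: best P0=NH1 P1=NH1
Op 7: best P0=NH1 P1=NH1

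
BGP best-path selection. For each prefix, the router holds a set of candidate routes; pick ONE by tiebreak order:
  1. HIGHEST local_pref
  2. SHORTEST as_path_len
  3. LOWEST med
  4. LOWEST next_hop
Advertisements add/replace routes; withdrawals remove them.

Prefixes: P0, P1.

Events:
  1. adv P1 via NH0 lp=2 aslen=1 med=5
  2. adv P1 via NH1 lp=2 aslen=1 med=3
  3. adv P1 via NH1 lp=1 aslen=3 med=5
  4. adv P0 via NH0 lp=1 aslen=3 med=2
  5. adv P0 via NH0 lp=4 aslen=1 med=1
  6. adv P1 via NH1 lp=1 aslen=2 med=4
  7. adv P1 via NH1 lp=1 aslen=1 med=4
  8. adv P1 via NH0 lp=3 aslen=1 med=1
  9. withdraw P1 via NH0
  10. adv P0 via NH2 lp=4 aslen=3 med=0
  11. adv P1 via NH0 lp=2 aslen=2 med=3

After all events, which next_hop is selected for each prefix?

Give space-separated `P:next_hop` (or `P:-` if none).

Answer: P0:NH0 P1:NH0

Derivation:
Op 1: best P0=- P1=NH0
Op 2: best P0=- P1=NH1
Op 3: best P0=- P1=NH0
Op 4: best P0=NH0 P1=NH0
Op 5: best P0=NH0 P1=NH0
Op 6: best P0=NH0 P1=NH0
Op 7: best P0=NH0 P1=NH0
Op 8: best P0=NH0 P1=NH0
Op 9: best P0=NH0 P1=NH1
Op 10: best P0=NH0 P1=NH1
Op 11: best P0=NH0 P1=NH0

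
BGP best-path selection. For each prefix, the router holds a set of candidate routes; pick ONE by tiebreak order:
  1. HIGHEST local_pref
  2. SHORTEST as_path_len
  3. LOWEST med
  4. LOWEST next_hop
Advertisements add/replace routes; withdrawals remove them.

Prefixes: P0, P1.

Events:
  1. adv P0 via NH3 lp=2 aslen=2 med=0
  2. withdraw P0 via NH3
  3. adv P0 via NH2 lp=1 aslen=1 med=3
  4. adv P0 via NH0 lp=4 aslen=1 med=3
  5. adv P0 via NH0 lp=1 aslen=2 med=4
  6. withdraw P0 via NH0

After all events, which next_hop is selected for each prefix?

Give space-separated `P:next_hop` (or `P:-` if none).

Answer: P0:NH2 P1:-

Derivation:
Op 1: best P0=NH3 P1=-
Op 2: best P0=- P1=-
Op 3: best P0=NH2 P1=-
Op 4: best P0=NH0 P1=-
Op 5: best P0=NH2 P1=-
Op 6: best P0=NH2 P1=-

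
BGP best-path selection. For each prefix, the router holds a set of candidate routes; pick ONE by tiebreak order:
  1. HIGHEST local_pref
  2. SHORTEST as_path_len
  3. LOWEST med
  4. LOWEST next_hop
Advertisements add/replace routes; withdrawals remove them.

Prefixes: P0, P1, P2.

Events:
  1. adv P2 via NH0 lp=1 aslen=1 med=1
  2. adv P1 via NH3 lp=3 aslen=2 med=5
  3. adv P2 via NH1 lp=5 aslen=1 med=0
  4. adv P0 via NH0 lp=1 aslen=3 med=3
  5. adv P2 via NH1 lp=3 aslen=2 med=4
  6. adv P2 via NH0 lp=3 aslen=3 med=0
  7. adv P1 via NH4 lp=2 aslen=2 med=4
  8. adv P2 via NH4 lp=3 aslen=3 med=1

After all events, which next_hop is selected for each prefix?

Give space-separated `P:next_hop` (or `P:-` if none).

Answer: P0:NH0 P1:NH3 P2:NH1

Derivation:
Op 1: best P0=- P1=- P2=NH0
Op 2: best P0=- P1=NH3 P2=NH0
Op 3: best P0=- P1=NH3 P2=NH1
Op 4: best P0=NH0 P1=NH3 P2=NH1
Op 5: best P0=NH0 P1=NH3 P2=NH1
Op 6: best P0=NH0 P1=NH3 P2=NH1
Op 7: best P0=NH0 P1=NH3 P2=NH1
Op 8: best P0=NH0 P1=NH3 P2=NH1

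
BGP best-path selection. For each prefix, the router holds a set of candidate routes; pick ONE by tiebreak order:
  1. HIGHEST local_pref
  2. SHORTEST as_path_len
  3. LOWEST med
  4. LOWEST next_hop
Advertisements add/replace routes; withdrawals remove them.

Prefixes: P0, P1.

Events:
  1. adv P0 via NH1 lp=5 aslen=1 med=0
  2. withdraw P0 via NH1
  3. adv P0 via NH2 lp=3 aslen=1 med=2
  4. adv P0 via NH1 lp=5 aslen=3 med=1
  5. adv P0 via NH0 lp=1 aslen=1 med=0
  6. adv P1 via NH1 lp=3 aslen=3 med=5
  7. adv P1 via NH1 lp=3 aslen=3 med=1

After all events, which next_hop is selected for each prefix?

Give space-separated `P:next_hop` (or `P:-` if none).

Op 1: best P0=NH1 P1=-
Op 2: best P0=- P1=-
Op 3: best P0=NH2 P1=-
Op 4: best P0=NH1 P1=-
Op 5: best P0=NH1 P1=-
Op 6: best P0=NH1 P1=NH1
Op 7: best P0=NH1 P1=NH1

Answer: P0:NH1 P1:NH1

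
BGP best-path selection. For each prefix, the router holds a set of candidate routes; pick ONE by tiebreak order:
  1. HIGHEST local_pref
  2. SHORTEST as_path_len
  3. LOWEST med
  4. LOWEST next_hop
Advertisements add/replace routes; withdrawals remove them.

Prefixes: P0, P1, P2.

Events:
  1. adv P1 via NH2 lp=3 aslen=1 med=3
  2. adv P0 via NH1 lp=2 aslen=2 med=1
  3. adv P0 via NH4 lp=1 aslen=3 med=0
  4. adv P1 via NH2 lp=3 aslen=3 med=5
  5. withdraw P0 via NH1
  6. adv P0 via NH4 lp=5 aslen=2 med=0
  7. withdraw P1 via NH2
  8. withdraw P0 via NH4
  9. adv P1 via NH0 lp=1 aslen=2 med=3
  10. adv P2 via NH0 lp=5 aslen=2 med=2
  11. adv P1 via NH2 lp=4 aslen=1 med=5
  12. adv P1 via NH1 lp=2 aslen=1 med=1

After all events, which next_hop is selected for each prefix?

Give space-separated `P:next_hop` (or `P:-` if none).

Op 1: best P0=- P1=NH2 P2=-
Op 2: best P0=NH1 P1=NH2 P2=-
Op 3: best P0=NH1 P1=NH2 P2=-
Op 4: best P0=NH1 P1=NH2 P2=-
Op 5: best P0=NH4 P1=NH2 P2=-
Op 6: best P0=NH4 P1=NH2 P2=-
Op 7: best P0=NH4 P1=- P2=-
Op 8: best P0=- P1=- P2=-
Op 9: best P0=- P1=NH0 P2=-
Op 10: best P0=- P1=NH0 P2=NH0
Op 11: best P0=- P1=NH2 P2=NH0
Op 12: best P0=- P1=NH2 P2=NH0

Answer: P0:- P1:NH2 P2:NH0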